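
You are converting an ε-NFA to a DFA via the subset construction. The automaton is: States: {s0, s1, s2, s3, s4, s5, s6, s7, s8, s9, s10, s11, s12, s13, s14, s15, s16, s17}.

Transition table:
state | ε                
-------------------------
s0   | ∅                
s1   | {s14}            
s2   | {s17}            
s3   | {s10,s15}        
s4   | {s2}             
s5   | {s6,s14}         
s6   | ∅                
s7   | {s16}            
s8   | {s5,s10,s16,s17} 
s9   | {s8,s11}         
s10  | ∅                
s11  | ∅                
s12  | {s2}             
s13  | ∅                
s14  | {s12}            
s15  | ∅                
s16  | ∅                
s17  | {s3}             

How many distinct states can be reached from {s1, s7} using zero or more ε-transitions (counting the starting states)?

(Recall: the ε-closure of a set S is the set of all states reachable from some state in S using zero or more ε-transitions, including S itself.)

Start with {s1, s7}.
From s1 via ε: add s14.
From s7 via ε: add s16.
From s14 via ε: add s12.
From s12 via ε: add s2.
From s2 via ε: add s17.
From s17 via ε: add s3.
From s3 via ε: add s10, s15.
ε-closure = {s1, s2, s3, s7, s10, s12, s14, s15, s16, s17}, which has 10 states.

10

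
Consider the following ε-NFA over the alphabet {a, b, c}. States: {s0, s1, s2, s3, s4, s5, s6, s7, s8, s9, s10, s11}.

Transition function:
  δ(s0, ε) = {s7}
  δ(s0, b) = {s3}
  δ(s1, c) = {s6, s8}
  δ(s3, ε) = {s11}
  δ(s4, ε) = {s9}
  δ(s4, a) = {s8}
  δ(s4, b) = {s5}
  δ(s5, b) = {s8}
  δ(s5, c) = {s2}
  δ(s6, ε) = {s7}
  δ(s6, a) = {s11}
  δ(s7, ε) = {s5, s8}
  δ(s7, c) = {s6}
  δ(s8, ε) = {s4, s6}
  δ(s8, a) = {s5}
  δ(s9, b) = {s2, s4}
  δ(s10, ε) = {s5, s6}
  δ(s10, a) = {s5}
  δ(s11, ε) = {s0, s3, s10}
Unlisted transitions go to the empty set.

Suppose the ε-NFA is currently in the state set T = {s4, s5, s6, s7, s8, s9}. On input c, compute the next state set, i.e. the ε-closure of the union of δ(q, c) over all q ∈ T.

{s2, s4, s5, s6, s7, s8, s9}

s5 on c → {s2}.
s7 on c → {s6}.
No c-transition from s4, s6, s8, s9.
Union after reading c: {s2, s6}.
Now take the ε-closure:
From s6 via ε: add s7.
From s7 via ε: add s5, s8.
From s8 via ε: add s4.
From s4 via ε: add s9.
No new states can be added; the closed set is {s2, s4, s5, s6, s7, s8, s9}.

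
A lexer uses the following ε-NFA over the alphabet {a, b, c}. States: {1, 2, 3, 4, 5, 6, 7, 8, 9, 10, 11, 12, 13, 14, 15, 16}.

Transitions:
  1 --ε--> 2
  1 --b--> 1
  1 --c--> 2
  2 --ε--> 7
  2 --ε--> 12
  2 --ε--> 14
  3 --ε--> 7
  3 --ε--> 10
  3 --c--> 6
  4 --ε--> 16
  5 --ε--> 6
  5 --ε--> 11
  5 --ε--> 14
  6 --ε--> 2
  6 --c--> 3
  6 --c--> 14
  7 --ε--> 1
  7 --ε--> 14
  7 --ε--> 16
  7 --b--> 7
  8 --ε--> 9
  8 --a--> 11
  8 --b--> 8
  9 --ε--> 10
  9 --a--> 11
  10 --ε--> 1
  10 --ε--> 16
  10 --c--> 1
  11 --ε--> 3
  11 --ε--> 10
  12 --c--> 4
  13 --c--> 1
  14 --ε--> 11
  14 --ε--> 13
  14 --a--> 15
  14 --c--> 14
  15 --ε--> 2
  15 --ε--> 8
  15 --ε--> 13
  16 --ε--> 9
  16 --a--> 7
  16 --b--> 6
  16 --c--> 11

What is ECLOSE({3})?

Start with {3}.
From 3 via ε: add 7, 10.
From 7 via ε: add 1, 14, 16.
From 1 via ε: add 2.
From 14 via ε: add 11, 13.
From 16 via ε: add 9.
From 2 via ε: add 12.
No new states can be added; the closed set is {1, 2, 3, 7, 9, 10, 11, 12, 13, 14, 16}.

{1, 2, 3, 7, 9, 10, 11, 12, 13, 14, 16}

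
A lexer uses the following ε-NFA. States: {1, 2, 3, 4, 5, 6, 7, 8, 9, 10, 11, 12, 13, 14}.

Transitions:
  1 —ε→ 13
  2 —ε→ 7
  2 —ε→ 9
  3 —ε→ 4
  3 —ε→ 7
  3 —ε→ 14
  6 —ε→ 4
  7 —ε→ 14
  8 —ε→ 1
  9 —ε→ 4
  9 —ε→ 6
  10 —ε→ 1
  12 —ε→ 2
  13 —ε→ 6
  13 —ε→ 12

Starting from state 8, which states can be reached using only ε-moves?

Start with {8}.
From 8 via ε: add 1.
From 1 via ε: add 13.
From 13 via ε: add 6, 12.
From 6 via ε: add 4.
From 12 via ε: add 2.
From 2 via ε: add 7, 9.
From 7 via ε: add 14.
No new states can be added; the closed set is {1, 2, 4, 6, 7, 8, 9, 12, 13, 14}.

{1, 2, 4, 6, 7, 8, 9, 12, 13, 14}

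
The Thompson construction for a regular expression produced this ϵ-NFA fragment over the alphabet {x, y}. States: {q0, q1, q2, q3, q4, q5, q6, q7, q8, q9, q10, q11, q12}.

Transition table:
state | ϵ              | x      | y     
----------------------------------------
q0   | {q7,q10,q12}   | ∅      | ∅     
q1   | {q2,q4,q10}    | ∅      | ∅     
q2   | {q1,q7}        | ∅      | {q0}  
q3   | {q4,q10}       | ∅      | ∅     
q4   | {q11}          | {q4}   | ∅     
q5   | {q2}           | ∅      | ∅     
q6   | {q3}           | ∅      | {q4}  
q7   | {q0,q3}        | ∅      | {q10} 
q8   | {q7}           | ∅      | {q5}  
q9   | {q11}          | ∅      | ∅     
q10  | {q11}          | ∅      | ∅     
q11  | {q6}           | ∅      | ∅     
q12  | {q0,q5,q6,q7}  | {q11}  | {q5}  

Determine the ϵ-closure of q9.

{q3, q4, q6, q9, q10, q11}

Start with {q9}.
From q9 via ϵ: add q11.
From q11 via ϵ: add q6.
From q6 via ϵ: add q3.
From q3 via ϵ: add q4, q10.
No new states can be added; the closed set is {q3, q4, q6, q9, q10, q11}.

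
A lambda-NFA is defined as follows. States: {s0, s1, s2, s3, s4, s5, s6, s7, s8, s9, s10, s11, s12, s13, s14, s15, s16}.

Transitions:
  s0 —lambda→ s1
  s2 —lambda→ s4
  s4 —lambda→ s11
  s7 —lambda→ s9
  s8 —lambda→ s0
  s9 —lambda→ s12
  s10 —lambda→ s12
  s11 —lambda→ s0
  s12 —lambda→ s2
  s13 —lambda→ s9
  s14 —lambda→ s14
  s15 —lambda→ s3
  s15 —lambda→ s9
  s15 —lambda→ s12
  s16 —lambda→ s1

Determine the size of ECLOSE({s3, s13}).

9

Start with {s3, s13}.
From s13 via lambda: add s9.
From s9 via lambda: add s12.
From s12 via lambda: add s2.
From s2 via lambda: add s4.
From s4 via lambda: add s11.
From s11 via lambda: add s0.
From s0 via lambda: add s1.
lambda-closure = {s0, s1, s2, s3, s4, s9, s11, s12, s13}, which has 9 states.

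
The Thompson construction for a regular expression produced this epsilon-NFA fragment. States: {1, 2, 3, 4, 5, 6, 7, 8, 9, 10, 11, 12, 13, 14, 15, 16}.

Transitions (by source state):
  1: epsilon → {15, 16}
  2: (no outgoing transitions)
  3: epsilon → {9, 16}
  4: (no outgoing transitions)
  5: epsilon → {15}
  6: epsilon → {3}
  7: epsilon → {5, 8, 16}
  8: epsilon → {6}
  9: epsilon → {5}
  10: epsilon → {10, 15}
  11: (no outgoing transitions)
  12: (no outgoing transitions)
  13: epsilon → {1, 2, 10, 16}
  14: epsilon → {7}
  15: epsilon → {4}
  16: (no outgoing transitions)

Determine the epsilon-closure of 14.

Start with {14}.
From 14 via epsilon: add 7.
From 7 via epsilon: add 5, 8, 16.
From 5 via epsilon: add 15.
From 8 via epsilon: add 6.
From 6 via epsilon: add 3.
From 15 via epsilon: add 4.
From 3 via epsilon: add 9.
No new states can be added; the closed set is {3, 4, 5, 6, 7, 8, 9, 14, 15, 16}.

{3, 4, 5, 6, 7, 8, 9, 14, 15, 16}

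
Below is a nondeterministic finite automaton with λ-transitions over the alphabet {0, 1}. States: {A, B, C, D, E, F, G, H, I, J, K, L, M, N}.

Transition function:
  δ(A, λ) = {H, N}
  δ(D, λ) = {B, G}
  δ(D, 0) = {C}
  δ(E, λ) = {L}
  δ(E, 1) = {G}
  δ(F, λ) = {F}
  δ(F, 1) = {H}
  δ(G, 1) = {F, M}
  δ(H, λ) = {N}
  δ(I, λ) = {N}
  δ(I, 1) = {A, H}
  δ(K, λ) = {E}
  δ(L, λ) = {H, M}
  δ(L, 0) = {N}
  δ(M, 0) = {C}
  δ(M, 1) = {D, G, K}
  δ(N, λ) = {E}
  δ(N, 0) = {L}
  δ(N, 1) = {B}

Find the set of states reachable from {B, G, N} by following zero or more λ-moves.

{B, E, G, H, L, M, N}

Start with {B, G, N}.
From N via λ: add E.
From E via λ: add L.
From L via λ: add H, M.
No new states can be added; the closed set is {B, E, G, H, L, M, N}.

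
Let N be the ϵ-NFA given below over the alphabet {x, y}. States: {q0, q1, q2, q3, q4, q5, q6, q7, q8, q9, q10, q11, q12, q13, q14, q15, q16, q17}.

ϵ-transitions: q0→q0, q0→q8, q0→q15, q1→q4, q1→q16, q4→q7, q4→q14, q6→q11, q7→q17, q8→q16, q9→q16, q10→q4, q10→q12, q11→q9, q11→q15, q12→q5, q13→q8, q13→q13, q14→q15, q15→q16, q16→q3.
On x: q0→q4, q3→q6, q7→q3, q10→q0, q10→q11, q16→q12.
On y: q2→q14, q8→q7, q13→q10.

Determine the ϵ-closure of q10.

{q3, q4, q5, q7, q10, q12, q14, q15, q16, q17}

Start with {q10}.
From q10 via ϵ: add q4, q12.
From q4 via ϵ: add q7, q14.
From q12 via ϵ: add q5.
From q7 via ϵ: add q17.
From q14 via ϵ: add q15.
From q15 via ϵ: add q16.
From q16 via ϵ: add q3.
No new states can be added; the closed set is {q3, q4, q5, q7, q10, q12, q14, q15, q16, q17}.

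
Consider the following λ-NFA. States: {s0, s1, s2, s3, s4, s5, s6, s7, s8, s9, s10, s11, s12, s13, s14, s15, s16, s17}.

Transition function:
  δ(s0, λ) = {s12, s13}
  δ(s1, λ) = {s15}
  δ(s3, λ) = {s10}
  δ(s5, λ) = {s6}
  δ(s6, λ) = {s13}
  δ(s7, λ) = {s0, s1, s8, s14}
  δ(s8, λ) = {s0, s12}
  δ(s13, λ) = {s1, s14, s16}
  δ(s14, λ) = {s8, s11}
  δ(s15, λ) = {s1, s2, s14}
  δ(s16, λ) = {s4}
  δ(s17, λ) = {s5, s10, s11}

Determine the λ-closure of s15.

Start with {s15}.
From s15 via λ: add s1, s2, s14.
From s14 via λ: add s8, s11.
From s8 via λ: add s0, s12.
From s0 via λ: add s13.
From s13 via λ: add s16.
From s16 via λ: add s4.
No new states can be added; the closed set is {s0, s1, s2, s4, s8, s11, s12, s13, s14, s15, s16}.

{s0, s1, s2, s4, s8, s11, s12, s13, s14, s15, s16}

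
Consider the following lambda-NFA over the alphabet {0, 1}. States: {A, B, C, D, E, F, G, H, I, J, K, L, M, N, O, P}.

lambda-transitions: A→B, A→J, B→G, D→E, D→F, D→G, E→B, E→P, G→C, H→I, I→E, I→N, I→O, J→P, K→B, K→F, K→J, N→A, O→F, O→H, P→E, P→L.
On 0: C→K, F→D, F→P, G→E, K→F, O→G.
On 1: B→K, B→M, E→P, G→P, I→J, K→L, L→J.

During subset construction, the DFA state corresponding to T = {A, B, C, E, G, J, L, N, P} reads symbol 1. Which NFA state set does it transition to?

{B, C, E, F, G, J, K, L, M, P}

B on 1 → {K, M}.
E on 1 → {P}.
G on 1 → {P}.
L on 1 → {J}.
No 1-transition from A, C, J, N, P.
Union after reading 1: {J, K, M, P}.
Now take the lambda-closure:
From K via lambda: add B, F.
From P via lambda: add E, L.
From B via lambda: add G.
From G via lambda: add C.
No new states can be added; the closed set is {B, C, E, F, G, J, K, L, M, P}.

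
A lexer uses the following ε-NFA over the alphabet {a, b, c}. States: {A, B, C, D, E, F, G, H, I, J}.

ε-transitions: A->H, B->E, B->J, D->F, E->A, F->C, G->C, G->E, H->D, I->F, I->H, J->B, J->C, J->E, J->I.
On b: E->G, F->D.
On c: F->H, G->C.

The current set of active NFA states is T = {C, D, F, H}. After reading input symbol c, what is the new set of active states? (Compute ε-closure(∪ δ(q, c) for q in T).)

{C, D, F, H}

F on c → {H}.
No c-transition from C, D, H.
Union after reading c: {H}.
Now take the ε-closure:
From H via ε: add D.
From D via ε: add F.
From F via ε: add C.
No new states can be added; the closed set is {C, D, F, H}.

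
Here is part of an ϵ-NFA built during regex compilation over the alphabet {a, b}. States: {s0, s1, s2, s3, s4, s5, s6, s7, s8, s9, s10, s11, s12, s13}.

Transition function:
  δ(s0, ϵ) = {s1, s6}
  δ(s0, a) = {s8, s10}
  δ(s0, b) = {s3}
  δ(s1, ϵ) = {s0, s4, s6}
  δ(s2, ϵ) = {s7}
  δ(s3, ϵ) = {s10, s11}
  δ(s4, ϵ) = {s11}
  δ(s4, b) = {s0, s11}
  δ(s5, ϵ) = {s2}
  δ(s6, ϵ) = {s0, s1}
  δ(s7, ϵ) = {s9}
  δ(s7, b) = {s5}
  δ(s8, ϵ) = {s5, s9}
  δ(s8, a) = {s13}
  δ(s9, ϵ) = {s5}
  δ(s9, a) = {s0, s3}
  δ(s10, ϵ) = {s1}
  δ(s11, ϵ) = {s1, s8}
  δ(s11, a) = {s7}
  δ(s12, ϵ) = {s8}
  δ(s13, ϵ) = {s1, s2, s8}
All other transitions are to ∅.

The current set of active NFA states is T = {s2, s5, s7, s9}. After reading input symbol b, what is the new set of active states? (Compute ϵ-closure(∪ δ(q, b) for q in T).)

{s2, s5, s7, s9}

s7 on b → {s5}.
No b-transition from s2, s5, s9.
Union after reading b: {s5}.
Now take the ϵ-closure:
From s5 via ϵ: add s2.
From s2 via ϵ: add s7.
From s7 via ϵ: add s9.
No new states can be added; the closed set is {s2, s5, s7, s9}.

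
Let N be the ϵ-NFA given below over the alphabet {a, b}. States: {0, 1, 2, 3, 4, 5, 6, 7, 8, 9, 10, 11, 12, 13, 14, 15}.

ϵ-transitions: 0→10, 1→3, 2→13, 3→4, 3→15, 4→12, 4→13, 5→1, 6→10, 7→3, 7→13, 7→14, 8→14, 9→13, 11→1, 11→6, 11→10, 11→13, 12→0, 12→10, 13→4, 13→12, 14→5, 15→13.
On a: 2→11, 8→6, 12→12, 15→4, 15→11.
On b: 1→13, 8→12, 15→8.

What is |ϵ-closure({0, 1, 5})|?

Start with {0, 1, 5}.
From 0 via ϵ: add 10.
From 1 via ϵ: add 3.
From 3 via ϵ: add 4, 15.
From 4 via ϵ: add 12, 13.
ϵ-closure = {0, 1, 3, 4, 5, 10, 12, 13, 15}, which has 9 states.

9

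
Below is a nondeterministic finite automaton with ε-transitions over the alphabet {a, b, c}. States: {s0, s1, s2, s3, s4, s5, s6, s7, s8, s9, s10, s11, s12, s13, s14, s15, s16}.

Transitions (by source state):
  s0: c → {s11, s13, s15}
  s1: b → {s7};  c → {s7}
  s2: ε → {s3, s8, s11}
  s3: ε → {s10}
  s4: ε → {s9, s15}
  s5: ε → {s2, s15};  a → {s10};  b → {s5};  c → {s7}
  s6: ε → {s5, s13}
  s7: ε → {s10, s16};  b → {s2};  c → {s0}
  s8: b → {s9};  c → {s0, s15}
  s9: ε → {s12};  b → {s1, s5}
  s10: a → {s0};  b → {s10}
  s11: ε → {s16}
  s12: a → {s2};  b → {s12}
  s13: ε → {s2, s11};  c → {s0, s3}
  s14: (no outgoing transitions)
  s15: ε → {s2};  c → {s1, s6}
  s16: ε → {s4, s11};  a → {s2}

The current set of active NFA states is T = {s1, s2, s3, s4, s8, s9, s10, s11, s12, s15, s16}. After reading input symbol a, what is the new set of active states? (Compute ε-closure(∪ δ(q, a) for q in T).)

{s0, s2, s3, s4, s8, s9, s10, s11, s12, s15, s16}

s10 on a → {s0}.
s12 on a → {s2}.
s16 on a → {s2}.
No a-transition from s1, s2, s3, s4, s8, s9, s11, s15.
Union after reading a: {s0, s2}.
Now take the ε-closure:
From s2 via ε: add s3, s8, s11.
From s3 via ε: add s10.
From s11 via ε: add s16.
From s16 via ε: add s4.
From s4 via ε: add s9, s15.
From s9 via ε: add s12.
No new states can be added; the closed set is {s0, s2, s3, s4, s8, s9, s10, s11, s12, s15, s16}.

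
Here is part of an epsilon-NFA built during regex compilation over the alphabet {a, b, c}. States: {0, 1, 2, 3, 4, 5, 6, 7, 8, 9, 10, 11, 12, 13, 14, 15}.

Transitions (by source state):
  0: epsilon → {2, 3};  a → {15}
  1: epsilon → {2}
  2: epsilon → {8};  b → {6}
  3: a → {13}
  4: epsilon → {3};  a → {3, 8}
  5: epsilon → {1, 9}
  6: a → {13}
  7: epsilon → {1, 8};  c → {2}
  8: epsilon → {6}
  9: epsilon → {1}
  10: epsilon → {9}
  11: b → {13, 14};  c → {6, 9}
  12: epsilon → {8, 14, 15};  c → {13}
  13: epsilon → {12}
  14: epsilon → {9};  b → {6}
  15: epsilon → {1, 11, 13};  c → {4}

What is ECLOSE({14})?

{1, 2, 6, 8, 9, 14}

Start with {14}.
From 14 via epsilon: add 9.
From 9 via epsilon: add 1.
From 1 via epsilon: add 2.
From 2 via epsilon: add 8.
From 8 via epsilon: add 6.
No new states can be added; the closed set is {1, 2, 6, 8, 9, 14}.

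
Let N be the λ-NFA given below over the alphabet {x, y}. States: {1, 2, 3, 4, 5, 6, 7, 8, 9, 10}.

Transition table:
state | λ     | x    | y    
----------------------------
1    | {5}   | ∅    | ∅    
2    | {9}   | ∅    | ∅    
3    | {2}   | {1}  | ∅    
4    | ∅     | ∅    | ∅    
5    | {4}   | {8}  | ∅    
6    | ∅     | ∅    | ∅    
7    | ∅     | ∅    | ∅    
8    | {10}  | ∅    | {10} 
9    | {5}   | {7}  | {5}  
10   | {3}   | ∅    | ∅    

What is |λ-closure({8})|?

7

Start with {8}.
From 8 via λ: add 10.
From 10 via λ: add 3.
From 3 via λ: add 2.
From 2 via λ: add 9.
From 9 via λ: add 5.
From 5 via λ: add 4.
λ-closure = {2, 3, 4, 5, 8, 9, 10}, which has 7 states.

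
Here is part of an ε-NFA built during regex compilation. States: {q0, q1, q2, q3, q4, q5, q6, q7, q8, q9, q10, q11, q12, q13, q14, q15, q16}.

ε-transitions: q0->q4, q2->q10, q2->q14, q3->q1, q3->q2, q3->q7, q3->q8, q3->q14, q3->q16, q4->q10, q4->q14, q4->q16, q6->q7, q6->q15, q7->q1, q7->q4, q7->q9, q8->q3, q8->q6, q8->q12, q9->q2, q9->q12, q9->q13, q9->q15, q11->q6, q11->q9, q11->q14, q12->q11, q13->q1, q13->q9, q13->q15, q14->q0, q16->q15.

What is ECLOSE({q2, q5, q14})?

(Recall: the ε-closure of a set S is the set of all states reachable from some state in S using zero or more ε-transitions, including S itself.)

Start with {q2, q5, q14}.
From q2 via ε: add q10.
From q14 via ε: add q0.
From q0 via ε: add q4.
From q4 via ε: add q16.
From q16 via ε: add q15.
No new states can be added; the closed set is {q0, q2, q4, q5, q10, q14, q15, q16}.

{q0, q2, q4, q5, q10, q14, q15, q16}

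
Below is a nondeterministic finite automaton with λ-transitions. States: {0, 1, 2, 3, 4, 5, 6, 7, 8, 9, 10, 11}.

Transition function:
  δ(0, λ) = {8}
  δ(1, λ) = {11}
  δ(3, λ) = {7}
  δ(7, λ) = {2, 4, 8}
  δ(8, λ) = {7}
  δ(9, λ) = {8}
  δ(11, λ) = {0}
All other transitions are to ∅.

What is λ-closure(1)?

Start with {1}.
From 1 via λ: add 11.
From 11 via λ: add 0.
From 0 via λ: add 8.
From 8 via λ: add 7.
From 7 via λ: add 2, 4.
No new states can be added; the closed set is {0, 1, 2, 4, 7, 8, 11}.

{0, 1, 2, 4, 7, 8, 11}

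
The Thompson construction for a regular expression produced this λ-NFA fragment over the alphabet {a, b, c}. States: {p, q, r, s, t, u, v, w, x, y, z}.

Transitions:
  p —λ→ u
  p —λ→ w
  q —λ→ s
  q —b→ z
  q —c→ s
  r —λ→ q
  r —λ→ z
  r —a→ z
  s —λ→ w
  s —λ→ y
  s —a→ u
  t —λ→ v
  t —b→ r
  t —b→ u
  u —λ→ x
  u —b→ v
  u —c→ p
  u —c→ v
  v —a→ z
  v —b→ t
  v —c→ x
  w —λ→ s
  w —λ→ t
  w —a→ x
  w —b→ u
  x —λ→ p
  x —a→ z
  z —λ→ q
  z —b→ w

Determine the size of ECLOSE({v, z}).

7

Start with {v, z}.
From z via λ: add q.
From q via λ: add s.
From s via λ: add w, y.
From w via λ: add t.
λ-closure = {q, s, t, v, w, y, z}, which has 7 states.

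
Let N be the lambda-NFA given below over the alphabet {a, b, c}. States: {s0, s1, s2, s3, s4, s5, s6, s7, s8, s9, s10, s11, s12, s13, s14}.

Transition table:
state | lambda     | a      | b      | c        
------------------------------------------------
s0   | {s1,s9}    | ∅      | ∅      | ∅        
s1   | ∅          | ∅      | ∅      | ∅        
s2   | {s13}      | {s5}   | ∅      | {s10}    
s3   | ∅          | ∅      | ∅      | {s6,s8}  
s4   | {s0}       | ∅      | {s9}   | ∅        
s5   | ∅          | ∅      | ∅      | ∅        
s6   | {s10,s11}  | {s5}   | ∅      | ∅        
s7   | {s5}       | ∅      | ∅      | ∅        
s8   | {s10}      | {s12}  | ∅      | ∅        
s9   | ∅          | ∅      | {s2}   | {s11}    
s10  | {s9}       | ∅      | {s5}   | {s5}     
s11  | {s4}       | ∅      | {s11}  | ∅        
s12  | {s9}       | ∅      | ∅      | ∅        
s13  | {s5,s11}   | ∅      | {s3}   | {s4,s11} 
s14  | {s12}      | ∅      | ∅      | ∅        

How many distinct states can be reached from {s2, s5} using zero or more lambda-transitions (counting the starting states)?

8

Start with {s2, s5}.
From s2 via lambda: add s13.
From s13 via lambda: add s11.
From s11 via lambda: add s4.
From s4 via lambda: add s0.
From s0 via lambda: add s1, s9.
lambda-closure = {s0, s1, s2, s4, s5, s9, s11, s13}, which has 8 states.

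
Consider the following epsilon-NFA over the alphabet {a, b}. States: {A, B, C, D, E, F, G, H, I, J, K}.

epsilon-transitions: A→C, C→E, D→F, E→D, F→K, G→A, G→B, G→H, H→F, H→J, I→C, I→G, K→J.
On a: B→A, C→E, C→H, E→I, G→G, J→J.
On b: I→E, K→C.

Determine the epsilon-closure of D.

Start with {D}.
From D via epsilon: add F.
From F via epsilon: add K.
From K via epsilon: add J.
No new states can be added; the closed set is {D, F, J, K}.

{D, F, J, K}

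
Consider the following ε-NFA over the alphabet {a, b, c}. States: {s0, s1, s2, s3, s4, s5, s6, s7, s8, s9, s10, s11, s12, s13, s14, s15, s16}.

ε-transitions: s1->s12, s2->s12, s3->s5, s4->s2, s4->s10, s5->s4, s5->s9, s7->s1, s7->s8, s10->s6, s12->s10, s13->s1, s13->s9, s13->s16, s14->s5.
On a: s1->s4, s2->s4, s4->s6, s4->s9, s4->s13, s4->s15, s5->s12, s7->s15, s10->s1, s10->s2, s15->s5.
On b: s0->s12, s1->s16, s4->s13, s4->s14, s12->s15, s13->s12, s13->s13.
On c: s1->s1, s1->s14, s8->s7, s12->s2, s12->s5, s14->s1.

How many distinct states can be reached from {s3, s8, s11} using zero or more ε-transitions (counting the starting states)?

10

Start with {s3, s8, s11}.
From s3 via ε: add s5.
From s5 via ε: add s4, s9.
From s4 via ε: add s2, s10.
From s2 via ε: add s12.
From s10 via ε: add s6.
ε-closure = {s2, s3, s4, s5, s6, s8, s9, s10, s11, s12}, which has 10 states.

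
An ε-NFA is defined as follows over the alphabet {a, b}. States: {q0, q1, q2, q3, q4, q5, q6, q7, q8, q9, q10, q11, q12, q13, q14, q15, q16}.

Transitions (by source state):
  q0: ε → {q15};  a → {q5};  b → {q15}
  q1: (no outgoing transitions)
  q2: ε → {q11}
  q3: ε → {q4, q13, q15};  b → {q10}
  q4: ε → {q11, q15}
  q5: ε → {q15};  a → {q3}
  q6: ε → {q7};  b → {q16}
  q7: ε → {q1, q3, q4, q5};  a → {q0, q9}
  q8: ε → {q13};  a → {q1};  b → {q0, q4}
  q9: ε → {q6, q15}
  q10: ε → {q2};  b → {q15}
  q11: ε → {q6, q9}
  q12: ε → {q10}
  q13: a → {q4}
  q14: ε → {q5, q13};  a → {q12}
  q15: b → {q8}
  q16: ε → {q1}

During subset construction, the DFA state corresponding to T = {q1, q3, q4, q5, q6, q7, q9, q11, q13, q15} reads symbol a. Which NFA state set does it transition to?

q5 on a → {q3}.
q7 on a → {q0, q9}.
q13 on a → {q4}.
No a-transition from q1, q3, q4, q6, q9, q11, q15.
Union after reading a: {q0, q3, q4, q9}.
Now take the ε-closure:
From q0 via ε: add q15.
From q3 via ε: add q13.
From q4 via ε: add q11.
From q9 via ε: add q6.
From q6 via ε: add q7.
From q7 via ε: add q1, q5.
No new states can be added; the closed set is {q0, q1, q3, q4, q5, q6, q7, q9, q11, q13, q15}.

{q0, q1, q3, q4, q5, q6, q7, q9, q11, q13, q15}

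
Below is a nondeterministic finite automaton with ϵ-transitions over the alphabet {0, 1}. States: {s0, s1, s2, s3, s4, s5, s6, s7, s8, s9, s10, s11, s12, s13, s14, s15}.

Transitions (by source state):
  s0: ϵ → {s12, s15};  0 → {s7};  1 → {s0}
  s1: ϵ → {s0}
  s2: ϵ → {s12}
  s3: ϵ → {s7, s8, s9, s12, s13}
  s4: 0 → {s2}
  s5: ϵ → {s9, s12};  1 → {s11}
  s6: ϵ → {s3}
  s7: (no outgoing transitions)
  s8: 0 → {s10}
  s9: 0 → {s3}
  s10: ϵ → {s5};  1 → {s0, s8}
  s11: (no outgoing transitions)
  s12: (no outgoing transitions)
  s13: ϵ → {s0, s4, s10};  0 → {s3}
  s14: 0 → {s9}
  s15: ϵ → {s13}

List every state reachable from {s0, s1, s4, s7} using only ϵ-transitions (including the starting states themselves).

Start with {s0, s1, s4, s7}.
From s0 via ϵ: add s12, s15.
From s15 via ϵ: add s13.
From s13 via ϵ: add s10.
From s10 via ϵ: add s5.
From s5 via ϵ: add s9.
No new states can be added; the closed set is {s0, s1, s4, s5, s7, s9, s10, s12, s13, s15}.

{s0, s1, s4, s5, s7, s9, s10, s12, s13, s15}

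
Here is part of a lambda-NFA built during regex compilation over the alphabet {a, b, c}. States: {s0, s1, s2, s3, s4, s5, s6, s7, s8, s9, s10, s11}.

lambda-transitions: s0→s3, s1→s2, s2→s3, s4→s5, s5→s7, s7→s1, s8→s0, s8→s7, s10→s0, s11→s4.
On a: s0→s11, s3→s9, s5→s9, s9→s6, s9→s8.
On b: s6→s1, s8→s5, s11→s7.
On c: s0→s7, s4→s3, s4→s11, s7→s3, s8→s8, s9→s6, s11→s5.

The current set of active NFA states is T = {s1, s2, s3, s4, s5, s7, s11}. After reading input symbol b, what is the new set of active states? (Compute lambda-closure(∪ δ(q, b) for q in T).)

s11 on b → {s7}.
No b-transition from s1, s2, s3, s4, s5, s7.
Union after reading b: {s7}.
Now take the lambda-closure:
From s7 via lambda: add s1.
From s1 via lambda: add s2.
From s2 via lambda: add s3.
No new states can be added; the closed set is {s1, s2, s3, s7}.

{s1, s2, s3, s7}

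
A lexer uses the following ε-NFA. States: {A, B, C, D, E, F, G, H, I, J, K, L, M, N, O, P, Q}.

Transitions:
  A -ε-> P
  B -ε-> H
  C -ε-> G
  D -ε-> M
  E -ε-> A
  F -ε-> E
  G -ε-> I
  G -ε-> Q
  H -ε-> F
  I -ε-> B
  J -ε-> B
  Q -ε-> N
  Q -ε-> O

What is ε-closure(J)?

Start with {J}.
From J via ε: add B.
From B via ε: add H.
From H via ε: add F.
From F via ε: add E.
From E via ε: add A.
From A via ε: add P.
No new states can be added; the closed set is {A, B, E, F, H, J, P}.

{A, B, E, F, H, J, P}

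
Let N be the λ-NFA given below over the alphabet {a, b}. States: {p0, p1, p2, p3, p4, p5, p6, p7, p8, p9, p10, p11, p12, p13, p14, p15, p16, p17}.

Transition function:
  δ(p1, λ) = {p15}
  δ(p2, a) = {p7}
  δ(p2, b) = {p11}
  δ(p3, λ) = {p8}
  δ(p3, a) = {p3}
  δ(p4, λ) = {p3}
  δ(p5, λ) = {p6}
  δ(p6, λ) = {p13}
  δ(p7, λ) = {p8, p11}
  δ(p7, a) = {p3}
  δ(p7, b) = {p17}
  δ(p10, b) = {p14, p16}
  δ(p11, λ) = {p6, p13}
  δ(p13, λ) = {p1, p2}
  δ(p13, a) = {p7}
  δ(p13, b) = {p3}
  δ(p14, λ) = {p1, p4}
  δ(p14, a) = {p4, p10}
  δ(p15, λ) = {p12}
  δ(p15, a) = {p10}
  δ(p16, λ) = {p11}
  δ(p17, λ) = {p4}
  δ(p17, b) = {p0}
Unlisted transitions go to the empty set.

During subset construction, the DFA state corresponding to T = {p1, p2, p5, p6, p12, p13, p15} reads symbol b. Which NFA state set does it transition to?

{p1, p2, p3, p6, p8, p11, p12, p13, p15}

p2 on b → {p11}.
p13 on b → {p3}.
No b-transition from p1, p5, p6, p12, p15.
Union after reading b: {p3, p11}.
Now take the λ-closure:
From p3 via λ: add p8.
From p11 via λ: add p6, p13.
From p13 via λ: add p1, p2.
From p1 via λ: add p15.
From p15 via λ: add p12.
No new states can be added; the closed set is {p1, p2, p3, p6, p8, p11, p12, p13, p15}.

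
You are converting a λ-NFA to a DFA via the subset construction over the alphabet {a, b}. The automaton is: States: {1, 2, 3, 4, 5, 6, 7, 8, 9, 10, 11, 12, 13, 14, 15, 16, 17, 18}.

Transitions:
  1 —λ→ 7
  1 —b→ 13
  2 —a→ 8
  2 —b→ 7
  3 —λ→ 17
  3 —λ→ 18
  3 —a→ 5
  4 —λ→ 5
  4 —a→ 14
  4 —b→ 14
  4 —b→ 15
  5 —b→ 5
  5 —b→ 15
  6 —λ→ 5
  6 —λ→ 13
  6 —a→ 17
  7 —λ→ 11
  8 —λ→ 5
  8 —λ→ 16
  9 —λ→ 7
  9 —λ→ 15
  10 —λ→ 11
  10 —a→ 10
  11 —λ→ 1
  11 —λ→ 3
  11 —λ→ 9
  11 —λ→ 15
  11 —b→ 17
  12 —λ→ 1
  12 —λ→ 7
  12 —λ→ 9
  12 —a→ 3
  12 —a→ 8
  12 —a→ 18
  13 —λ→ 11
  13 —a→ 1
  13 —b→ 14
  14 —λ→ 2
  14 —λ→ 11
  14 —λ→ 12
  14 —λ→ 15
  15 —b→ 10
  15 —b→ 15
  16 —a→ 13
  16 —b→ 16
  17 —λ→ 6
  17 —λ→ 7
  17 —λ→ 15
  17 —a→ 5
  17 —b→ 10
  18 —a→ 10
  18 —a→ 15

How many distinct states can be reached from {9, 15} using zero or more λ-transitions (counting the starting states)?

11

Start with {9, 15}.
From 9 via λ: add 7.
From 7 via λ: add 11.
From 11 via λ: add 1, 3.
From 3 via λ: add 17, 18.
From 17 via λ: add 6.
From 6 via λ: add 5, 13.
λ-closure = {1, 3, 5, 6, 7, 9, 11, 13, 15, 17, 18}, which has 11 states.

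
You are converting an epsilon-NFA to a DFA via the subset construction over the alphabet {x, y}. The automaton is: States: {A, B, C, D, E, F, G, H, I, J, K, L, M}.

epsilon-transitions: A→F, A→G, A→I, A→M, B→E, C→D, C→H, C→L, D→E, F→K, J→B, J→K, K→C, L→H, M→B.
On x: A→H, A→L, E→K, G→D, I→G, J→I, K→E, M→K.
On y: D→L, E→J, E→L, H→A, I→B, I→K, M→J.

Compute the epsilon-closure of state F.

Start with {F}.
From F via epsilon: add K.
From K via epsilon: add C.
From C via epsilon: add D, H, L.
From D via epsilon: add E.
No new states can be added; the closed set is {C, D, E, F, H, K, L}.

{C, D, E, F, H, K, L}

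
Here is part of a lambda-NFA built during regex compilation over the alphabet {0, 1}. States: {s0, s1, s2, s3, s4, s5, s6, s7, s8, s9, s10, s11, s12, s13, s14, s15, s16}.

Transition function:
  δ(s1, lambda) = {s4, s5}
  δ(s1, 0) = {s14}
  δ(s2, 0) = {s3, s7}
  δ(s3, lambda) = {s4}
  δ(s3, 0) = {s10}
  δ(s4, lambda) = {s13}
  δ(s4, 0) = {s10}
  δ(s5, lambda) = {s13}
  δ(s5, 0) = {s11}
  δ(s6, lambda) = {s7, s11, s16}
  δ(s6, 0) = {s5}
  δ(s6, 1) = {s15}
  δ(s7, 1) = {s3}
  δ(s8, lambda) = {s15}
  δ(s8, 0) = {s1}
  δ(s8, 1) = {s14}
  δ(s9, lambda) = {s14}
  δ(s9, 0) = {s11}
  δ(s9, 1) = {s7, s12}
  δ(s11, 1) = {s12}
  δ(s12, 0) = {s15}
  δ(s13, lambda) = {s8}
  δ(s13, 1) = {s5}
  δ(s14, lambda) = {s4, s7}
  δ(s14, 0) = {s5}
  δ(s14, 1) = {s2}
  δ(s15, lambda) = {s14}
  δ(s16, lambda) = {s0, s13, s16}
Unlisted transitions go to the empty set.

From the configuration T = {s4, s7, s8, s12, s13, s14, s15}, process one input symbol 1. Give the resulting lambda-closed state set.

{s2, s3, s4, s5, s7, s8, s13, s14, s15}

s7 on 1 → {s3}.
s8 on 1 → {s14}.
s13 on 1 → {s5}.
s14 on 1 → {s2}.
No 1-transition from s4, s12, s15.
Union after reading 1: {s2, s3, s5, s14}.
Now take the lambda-closure:
From s3 via lambda: add s4.
From s5 via lambda: add s13.
From s14 via lambda: add s7.
From s13 via lambda: add s8.
From s8 via lambda: add s15.
No new states can be added; the closed set is {s2, s3, s4, s5, s7, s8, s13, s14, s15}.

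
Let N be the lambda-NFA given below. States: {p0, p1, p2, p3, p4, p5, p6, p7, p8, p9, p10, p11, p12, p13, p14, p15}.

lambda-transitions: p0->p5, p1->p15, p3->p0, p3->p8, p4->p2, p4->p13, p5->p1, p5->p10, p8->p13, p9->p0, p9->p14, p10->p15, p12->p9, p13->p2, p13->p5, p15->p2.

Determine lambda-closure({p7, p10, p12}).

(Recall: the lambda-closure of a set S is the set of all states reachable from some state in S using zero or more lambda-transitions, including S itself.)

{p0, p1, p2, p5, p7, p9, p10, p12, p14, p15}

Start with {p7, p10, p12}.
From p10 via lambda: add p15.
From p12 via lambda: add p9.
From p9 via lambda: add p0, p14.
From p15 via lambda: add p2.
From p0 via lambda: add p5.
From p5 via lambda: add p1.
No new states can be added; the closed set is {p0, p1, p2, p5, p7, p9, p10, p12, p14, p15}.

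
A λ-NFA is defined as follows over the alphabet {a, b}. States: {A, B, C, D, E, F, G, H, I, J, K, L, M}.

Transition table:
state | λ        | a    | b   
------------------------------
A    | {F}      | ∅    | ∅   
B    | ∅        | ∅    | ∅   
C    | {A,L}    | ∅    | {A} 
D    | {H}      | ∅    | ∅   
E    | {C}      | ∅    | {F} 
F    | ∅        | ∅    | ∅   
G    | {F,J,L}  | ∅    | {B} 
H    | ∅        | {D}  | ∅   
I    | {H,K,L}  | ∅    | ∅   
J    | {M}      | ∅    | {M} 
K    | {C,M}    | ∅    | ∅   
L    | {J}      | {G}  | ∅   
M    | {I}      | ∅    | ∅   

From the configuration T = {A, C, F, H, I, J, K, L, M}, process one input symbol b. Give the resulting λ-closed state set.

{A, C, F, H, I, J, K, L, M}

C on b → {A}.
J on b → {M}.
No b-transition from A, F, H, I, K, L, M.
Union after reading b: {A, M}.
Now take the λ-closure:
From A via λ: add F.
From M via λ: add I.
From I via λ: add H, K, L.
From K via λ: add C.
From L via λ: add J.
No new states can be added; the closed set is {A, C, F, H, I, J, K, L, M}.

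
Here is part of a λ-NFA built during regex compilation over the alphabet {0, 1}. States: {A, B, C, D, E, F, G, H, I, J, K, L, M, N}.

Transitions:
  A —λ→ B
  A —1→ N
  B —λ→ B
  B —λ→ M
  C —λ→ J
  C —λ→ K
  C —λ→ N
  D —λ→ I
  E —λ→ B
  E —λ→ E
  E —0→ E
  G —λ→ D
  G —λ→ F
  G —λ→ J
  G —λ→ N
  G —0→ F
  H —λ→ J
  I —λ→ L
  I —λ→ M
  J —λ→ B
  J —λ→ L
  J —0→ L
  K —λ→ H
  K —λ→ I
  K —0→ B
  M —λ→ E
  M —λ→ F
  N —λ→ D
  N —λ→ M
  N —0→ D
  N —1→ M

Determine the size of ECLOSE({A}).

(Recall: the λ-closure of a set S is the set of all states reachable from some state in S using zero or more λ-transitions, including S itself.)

5

Start with {A}.
From A via λ: add B.
From B via λ: add M.
From M via λ: add E, F.
λ-closure = {A, B, E, F, M}, which has 5 states.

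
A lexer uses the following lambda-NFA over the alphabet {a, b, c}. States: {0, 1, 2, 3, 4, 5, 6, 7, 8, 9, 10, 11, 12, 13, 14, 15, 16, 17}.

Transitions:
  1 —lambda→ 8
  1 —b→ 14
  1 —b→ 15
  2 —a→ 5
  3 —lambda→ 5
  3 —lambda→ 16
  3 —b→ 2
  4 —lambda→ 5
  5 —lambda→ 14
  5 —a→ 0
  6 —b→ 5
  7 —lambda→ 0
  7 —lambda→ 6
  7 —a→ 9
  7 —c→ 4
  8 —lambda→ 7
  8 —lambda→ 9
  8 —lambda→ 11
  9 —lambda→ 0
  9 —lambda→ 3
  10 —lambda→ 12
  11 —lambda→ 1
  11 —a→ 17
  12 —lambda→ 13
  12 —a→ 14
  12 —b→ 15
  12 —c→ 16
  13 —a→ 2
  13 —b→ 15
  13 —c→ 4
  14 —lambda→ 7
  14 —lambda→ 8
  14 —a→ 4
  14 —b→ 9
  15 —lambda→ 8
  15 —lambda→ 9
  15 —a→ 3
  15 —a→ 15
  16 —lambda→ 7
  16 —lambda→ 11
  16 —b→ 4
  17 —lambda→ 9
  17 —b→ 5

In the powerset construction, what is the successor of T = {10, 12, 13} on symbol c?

{0, 1, 3, 4, 5, 6, 7, 8, 9, 11, 14, 16}

12 on c → {16}.
13 on c → {4}.
No c-transition from 10.
Union after reading c: {4, 16}.
Now take the lambda-closure:
From 4 via lambda: add 5.
From 16 via lambda: add 7, 11.
From 5 via lambda: add 14.
From 7 via lambda: add 0, 6.
From 11 via lambda: add 1.
From 1 via lambda: add 8.
From 8 via lambda: add 9.
From 9 via lambda: add 3.
No new states can be added; the closed set is {0, 1, 3, 4, 5, 6, 7, 8, 9, 11, 14, 16}.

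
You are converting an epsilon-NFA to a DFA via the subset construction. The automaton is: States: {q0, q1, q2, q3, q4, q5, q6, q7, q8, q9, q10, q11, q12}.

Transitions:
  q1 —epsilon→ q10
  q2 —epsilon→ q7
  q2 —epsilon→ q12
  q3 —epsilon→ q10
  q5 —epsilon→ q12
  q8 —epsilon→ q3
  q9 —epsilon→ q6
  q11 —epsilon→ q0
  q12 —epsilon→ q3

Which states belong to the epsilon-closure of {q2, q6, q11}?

{q0, q2, q3, q6, q7, q10, q11, q12}

Start with {q2, q6, q11}.
From q2 via epsilon: add q7, q12.
From q11 via epsilon: add q0.
From q12 via epsilon: add q3.
From q3 via epsilon: add q10.
No new states can be added; the closed set is {q0, q2, q3, q6, q7, q10, q11, q12}.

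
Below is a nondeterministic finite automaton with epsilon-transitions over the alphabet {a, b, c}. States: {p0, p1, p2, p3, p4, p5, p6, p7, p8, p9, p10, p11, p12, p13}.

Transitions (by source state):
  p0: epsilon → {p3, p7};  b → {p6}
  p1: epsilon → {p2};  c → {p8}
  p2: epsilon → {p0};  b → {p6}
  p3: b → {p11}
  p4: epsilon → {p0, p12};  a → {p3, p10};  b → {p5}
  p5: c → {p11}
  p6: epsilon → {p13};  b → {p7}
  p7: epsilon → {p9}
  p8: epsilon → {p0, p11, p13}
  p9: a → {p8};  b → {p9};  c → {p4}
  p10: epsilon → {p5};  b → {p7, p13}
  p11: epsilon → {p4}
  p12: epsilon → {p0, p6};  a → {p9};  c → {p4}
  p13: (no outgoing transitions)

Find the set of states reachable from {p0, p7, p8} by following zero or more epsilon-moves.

Start with {p0, p7, p8}.
From p0 via epsilon: add p3.
From p7 via epsilon: add p9.
From p8 via epsilon: add p11, p13.
From p11 via epsilon: add p4.
From p4 via epsilon: add p12.
From p12 via epsilon: add p6.
No new states can be added; the closed set is {p0, p3, p4, p6, p7, p8, p9, p11, p12, p13}.

{p0, p3, p4, p6, p7, p8, p9, p11, p12, p13}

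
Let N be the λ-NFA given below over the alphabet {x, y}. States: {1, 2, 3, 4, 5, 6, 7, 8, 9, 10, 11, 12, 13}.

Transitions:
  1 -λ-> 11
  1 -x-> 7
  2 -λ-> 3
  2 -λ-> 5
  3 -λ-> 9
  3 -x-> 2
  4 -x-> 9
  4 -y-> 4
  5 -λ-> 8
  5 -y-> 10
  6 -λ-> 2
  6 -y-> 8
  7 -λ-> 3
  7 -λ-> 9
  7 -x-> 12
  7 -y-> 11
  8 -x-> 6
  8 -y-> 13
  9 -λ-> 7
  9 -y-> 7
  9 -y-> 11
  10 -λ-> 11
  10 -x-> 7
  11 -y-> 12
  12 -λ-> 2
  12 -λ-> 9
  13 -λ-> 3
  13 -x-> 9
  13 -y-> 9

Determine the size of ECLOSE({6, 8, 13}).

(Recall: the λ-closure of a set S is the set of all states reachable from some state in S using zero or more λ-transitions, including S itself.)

8

Start with {6, 8, 13}.
From 6 via λ: add 2.
From 13 via λ: add 3.
From 2 via λ: add 5.
From 3 via λ: add 9.
From 9 via λ: add 7.
λ-closure = {2, 3, 5, 6, 7, 8, 9, 13}, which has 8 states.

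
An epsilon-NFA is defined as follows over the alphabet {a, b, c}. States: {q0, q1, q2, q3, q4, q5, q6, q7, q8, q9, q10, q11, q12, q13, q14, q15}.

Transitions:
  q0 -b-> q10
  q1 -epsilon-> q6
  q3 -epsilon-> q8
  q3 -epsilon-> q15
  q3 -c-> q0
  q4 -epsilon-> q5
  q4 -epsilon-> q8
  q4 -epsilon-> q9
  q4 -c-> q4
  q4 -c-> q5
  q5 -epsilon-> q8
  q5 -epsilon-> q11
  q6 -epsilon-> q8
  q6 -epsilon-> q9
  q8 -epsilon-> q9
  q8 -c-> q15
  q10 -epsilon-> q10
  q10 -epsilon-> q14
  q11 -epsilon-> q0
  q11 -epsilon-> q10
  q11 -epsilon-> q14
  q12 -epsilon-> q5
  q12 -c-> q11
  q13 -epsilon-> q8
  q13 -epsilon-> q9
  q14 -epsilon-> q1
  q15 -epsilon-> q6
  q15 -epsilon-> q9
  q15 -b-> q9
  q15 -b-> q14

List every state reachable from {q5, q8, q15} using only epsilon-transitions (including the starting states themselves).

{q0, q1, q5, q6, q8, q9, q10, q11, q14, q15}

Start with {q5, q8, q15}.
From q5 via epsilon: add q11.
From q8 via epsilon: add q9.
From q15 via epsilon: add q6.
From q11 via epsilon: add q0, q10, q14.
From q14 via epsilon: add q1.
No new states can be added; the closed set is {q0, q1, q5, q6, q8, q9, q10, q11, q14, q15}.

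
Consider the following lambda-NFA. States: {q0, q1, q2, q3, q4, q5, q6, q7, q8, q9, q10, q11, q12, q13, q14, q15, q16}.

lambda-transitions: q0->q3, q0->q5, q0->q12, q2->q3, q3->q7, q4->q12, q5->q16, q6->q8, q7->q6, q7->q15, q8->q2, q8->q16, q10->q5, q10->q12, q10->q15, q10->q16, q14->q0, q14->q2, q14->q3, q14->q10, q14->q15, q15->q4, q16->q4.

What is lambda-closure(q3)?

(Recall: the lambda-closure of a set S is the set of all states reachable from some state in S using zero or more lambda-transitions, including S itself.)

Start with {q3}.
From q3 via lambda: add q7.
From q7 via lambda: add q6, q15.
From q6 via lambda: add q8.
From q15 via lambda: add q4.
From q4 via lambda: add q12.
From q8 via lambda: add q2, q16.
No new states can be added; the closed set is {q2, q3, q4, q6, q7, q8, q12, q15, q16}.

{q2, q3, q4, q6, q7, q8, q12, q15, q16}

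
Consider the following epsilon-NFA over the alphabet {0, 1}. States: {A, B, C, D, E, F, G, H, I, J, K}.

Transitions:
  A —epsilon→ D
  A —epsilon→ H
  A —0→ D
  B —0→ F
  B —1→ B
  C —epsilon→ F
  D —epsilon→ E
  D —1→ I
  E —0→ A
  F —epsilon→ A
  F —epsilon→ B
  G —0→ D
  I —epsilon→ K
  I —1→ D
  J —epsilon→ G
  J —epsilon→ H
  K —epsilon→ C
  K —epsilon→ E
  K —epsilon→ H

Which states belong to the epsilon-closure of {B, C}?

Start with {B, C}.
From C via epsilon: add F.
From F via epsilon: add A.
From A via epsilon: add D, H.
From D via epsilon: add E.
No new states can be added; the closed set is {A, B, C, D, E, F, H}.

{A, B, C, D, E, F, H}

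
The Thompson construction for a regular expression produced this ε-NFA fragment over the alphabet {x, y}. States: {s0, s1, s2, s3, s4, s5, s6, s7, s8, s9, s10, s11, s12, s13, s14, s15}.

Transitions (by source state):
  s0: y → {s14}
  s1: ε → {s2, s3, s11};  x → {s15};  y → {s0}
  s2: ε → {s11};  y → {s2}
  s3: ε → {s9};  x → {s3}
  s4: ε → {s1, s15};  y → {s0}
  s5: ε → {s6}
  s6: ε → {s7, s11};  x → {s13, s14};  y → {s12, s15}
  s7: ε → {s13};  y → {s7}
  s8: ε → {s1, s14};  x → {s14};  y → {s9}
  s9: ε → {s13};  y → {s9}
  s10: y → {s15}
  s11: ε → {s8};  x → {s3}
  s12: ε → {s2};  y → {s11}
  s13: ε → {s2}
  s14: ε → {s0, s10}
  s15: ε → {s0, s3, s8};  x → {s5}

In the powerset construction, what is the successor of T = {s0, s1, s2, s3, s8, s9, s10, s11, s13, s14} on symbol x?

s1 on x → {s15}.
s3 on x → {s3}.
s8 on x → {s14}.
s11 on x → {s3}.
No x-transition from s0, s2, s9, s10, s13, s14.
Union after reading x: {s3, s14, s15}.
Now take the ε-closure:
From s3 via ε: add s9.
From s14 via ε: add s0, s10.
From s15 via ε: add s8.
From s8 via ε: add s1.
From s9 via ε: add s13.
From s1 via ε: add s2, s11.
No new states can be added; the closed set is {s0, s1, s2, s3, s8, s9, s10, s11, s13, s14, s15}.

{s0, s1, s2, s3, s8, s9, s10, s11, s13, s14, s15}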